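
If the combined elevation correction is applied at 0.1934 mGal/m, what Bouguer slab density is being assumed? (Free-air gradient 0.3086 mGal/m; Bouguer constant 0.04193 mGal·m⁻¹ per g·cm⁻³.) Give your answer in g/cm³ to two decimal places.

2.75

0.1934 = 0.3086 − 0.04193 × ρ
ρ = (0.3086 − 0.1934) / 0.04193 = 2.75 g/cm³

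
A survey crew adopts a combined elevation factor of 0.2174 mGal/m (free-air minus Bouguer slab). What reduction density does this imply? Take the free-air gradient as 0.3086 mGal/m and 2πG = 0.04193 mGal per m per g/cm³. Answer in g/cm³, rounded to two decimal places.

0.2174 = 0.3086 − 0.04193 × ρ
ρ = (0.3086 − 0.2174) / 0.04193 = 2.18 g/cm³

2.18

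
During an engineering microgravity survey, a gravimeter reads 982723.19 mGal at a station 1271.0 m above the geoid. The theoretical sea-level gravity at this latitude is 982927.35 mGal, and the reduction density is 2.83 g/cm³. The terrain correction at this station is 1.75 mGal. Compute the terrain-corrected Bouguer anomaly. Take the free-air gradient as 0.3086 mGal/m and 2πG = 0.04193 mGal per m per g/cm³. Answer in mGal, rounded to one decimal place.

39.0

Free-air correction = 0.3086 × 1271.0 = 392.23 mGal
Free-air anomaly = 982723.19 − 982927.35 + (392.23) = 188.07 mGal
Bouguer slab correction = 0.04193 × 2.83 × 1271.0 = 150.82 mGal
Simple Bouguer anomaly = 188.07 − (150.82) = 37.25 mGal
Complete Bouguer anomaly = 37.25 + 1.75 = 39.00 mGal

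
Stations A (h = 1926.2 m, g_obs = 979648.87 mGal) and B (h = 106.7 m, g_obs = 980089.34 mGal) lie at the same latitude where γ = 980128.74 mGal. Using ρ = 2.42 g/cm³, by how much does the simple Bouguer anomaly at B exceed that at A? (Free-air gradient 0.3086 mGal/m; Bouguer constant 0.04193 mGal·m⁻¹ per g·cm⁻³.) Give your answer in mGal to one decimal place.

Δg_SB(A) = 979648.87 − 980128.74 + 0.3086×1926.2 − 0.04193×2.42×1926.2 = -80.90 mGal
Δg_SB(B) = 980089.34 − 980128.74 + 0.3086×106.7 − 0.04193×2.42×106.7 = -17.30 mGal
Difference = -17.30 − (-80.90) = 63.60 mGal

63.6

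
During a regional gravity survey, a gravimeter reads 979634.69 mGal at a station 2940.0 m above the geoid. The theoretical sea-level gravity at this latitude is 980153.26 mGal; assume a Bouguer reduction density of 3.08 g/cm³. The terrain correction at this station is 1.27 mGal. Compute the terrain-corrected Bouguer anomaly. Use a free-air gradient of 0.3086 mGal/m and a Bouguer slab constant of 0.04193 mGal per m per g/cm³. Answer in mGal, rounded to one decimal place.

10.3

Free-air correction = 0.3086 × 2940.0 = 907.28 mGal
Free-air anomaly = 979634.69 − 980153.26 + (907.28) = 388.71 mGal
Bouguer slab correction = 0.04193 × 3.08 × 2940.0 = 379.68 mGal
Simple Bouguer anomaly = 388.71 − (379.68) = 9.03 mGal
Complete Bouguer anomaly = 9.03 + 1.27 = 10.30 mGal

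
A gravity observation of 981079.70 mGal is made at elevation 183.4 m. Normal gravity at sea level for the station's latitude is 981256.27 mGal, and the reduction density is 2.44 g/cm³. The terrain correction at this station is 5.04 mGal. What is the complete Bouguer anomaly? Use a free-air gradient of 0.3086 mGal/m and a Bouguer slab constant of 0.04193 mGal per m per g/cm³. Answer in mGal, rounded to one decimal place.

Free-air correction = 0.3086 × 183.4 = 56.60 mGal
Free-air anomaly = 981079.70 − 981256.27 + (56.60) = -119.97 mGal
Bouguer slab correction = 0.04193 × 2.44 × 183.4 = 18.76 mGal
Simple Bouguer anomaly = -119.97 − (18.76) = -138.73 mGal
Complete Bouguer anomaly = -138.73 + 5.04 = -133.69 mGal

-133.7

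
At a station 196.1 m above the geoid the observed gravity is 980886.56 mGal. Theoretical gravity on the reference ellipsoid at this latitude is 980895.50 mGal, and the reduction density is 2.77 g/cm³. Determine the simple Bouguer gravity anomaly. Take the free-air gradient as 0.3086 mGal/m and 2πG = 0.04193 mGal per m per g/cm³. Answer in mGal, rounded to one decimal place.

28.8

Free-air correction = 0.3086 × 196.1 = 60.52 mGal
Free-air anomaly = 980886.56 − 980895.50 + (60.52) = 51.58 mGal
Bouguer slab correction = 0.04193 × 2.77 × 196.1 = 22.78 mGal
Simple Bouguer anomaly = 51.58 − (22.78) = 28.80 mGal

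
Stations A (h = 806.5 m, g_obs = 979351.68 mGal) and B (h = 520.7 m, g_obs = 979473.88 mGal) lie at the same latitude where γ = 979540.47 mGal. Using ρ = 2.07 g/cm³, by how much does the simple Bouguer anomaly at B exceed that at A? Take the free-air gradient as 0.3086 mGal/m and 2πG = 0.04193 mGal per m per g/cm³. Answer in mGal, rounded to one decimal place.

58.8

Δg_SB(A) = 979351.68 − 979540.47 + 0.3086×806.5 − 0.04193×2.07×806.5 = -9.90 mGal
Δg_SB(B) = 979473.88 − 979540.47 + 0.3086×520.7 − 0.04193×2.07×520.7 = 48.90 mGal
Difference = 48.90 − (-9.90) = 58.80 mGal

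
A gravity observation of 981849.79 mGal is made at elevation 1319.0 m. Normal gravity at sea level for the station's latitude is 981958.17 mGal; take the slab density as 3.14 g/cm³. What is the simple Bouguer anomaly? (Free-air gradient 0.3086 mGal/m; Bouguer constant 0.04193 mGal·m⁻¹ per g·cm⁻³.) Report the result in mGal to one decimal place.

125.0

Free-air correction = 0.3086 × 1319.0 = 407.04 mGal
Free-air anomaly = 981849.79 − 981958.17 + (407.04) = 298.66 mGal
Bouguer slab correction = 0.04193 × 3.14 × 1319.0 = 173.66 mGal
Simple Bouguer anomaly = 298.66 − (173.66) = 125.00 mGal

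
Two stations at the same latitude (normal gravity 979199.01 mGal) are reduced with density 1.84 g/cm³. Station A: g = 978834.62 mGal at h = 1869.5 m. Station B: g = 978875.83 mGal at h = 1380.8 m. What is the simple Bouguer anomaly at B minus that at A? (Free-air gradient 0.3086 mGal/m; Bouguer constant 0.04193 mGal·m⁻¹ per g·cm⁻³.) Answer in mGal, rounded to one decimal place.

Δg_SB(A) = 978834.62 − 979199.01 + 0.3086×1869.5 − 0.04193×1.84×1869.5 = 68.30 mGal
Δg_SB(B) = 978875.83 − 979199.01 + 0.3086×1380.8 − 0.04193×1.84×1380.8 = -3.60 mGal
Difference = -3.60 − (68.30) = -71.90 mGal

-71.9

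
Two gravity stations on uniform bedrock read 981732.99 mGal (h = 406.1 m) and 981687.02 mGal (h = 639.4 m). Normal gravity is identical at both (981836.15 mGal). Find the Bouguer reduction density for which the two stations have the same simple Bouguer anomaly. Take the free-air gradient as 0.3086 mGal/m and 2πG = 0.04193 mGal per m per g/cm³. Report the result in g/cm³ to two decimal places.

2.66

Δg_obs = 981687.02 − 981732.99 = -45.97 mGal over Δh = 639.4 − 406.1 = 233.3 m
Equal Bouguer anomalies ⇒ Δg_obs + (0.3086 − 0.04193ρ)·Δh = 0
0.3086 − 0.04193ρ = −Δg_obs/Δh = 0.19704
ρ = (0.3086 − 0.19704) / 0.04193 = 2.66 g/cm³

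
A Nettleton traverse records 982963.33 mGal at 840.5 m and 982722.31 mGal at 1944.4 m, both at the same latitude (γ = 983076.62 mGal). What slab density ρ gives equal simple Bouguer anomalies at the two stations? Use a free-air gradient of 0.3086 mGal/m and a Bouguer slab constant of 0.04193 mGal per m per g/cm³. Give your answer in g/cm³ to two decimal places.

2.15

Δg_obs = 982722.31 − 982963.33 = -241.02 mGal over Δh = 1944.4 − 840.5 = 1103.9 m
Equal Bouguer anomalies ⇒ Δg_obs + (0.3086 − 0.04193ρ)·Δh = 0
0.3086 − 0.04193ρ = −Δg_obs/Δh = 0.21833
ρ = (0.3086 − 0.21833) / 0.04193 = 2.15 g/cm³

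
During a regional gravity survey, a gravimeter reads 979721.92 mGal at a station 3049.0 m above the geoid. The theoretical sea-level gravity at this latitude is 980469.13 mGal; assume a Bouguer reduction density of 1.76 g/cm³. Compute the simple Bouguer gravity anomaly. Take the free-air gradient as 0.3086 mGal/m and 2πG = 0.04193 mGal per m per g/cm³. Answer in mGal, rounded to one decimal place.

Free-air correction = 0.3086 × 3049.0 = 940.92 mGal
Free-air anomaly = 979721.92 − 980469.13 + (940.92) = 193.71 mGal
Bouguer slab correction = 0.04193 × 1.76 × 3049.0 = 225.01 mGal
Simple Bouguer anomaly = 193.71 − (225.01) = -31.30 mGal

-31.3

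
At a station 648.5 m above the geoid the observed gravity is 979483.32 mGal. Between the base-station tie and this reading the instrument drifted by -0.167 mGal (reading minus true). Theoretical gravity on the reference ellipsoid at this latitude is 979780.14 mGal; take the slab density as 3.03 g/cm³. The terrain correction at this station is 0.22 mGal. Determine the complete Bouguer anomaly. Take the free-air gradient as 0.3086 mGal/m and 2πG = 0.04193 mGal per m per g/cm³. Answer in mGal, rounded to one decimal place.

Drift-corrected reading = 979483.32 − (-0.167) = 979483.487 mGal
Free-air correction = 0.3086 × 648.5 = 200.13 mGal
Free-air anomaly = 979483.487 − 979780.14 + (200.13) = -96.523 mGal
Bouguer slab correction = 0.04193 × 3.03 × 648.5 = 82.39 mGal
Simple Bouguer anomaly = -96.523 − (82.39) = -178.913 mGal
Complete Bouguer anomaly = -178.913 + 0.22 = -178.693 mGal

-178.7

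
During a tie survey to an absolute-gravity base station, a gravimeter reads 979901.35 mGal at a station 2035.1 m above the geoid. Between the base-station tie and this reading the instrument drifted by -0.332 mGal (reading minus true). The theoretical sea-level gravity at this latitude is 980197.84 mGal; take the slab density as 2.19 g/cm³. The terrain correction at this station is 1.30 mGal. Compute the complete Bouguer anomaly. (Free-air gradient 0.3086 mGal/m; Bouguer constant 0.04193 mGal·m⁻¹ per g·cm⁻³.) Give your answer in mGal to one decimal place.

146.3

Drift-corrected reading = 979901.35 − (-0.332) = 979901.682 mGal
Free-air correction = 0.3086 × 2035.1 = 628.03 mGal
Free-air anomaly = 979901.682 − 980197.84 + (628.03) = 331.872 mGal
Bouguer slab correction = 0.04193 × 2.19 × 2035.1 = 186.88 mGal
Simple Bouguer anomaly = 331.872 − (186.88) = 144.992 mGal
Complete Bouguer anomaly = 144.992 + 1.30 = 146.292 mGal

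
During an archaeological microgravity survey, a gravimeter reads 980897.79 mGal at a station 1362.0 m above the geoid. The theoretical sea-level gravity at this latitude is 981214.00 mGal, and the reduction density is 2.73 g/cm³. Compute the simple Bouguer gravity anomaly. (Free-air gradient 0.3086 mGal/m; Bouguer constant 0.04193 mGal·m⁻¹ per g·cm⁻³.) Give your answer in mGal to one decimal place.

Free-air correction = 0.3086 × 1362.0 = 420.31 mGal
Free-air anomaly = 980897.79 − 981214.00 + (420.31) = 104.10 mGal
Bouguer slab correction = 0.04193 × 2.73 × 1362.0 = 155.91 mGal
Simple Bouguer anomaly = 104.10 − (155.91) = -51.81 mGal

-51.8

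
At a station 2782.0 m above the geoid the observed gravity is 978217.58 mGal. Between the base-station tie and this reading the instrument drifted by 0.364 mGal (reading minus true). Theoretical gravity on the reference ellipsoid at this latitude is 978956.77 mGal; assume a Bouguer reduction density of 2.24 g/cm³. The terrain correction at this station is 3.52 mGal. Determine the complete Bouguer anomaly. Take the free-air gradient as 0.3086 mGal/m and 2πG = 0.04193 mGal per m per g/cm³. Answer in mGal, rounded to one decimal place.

Drift-corrected reading = 978217.58 − (0.364) = 978217.216 mGal
Free-air correction = 0.3086 × 2782.0 = 858.53 mGal
Free-air anomaly = 978217.216 − 978956.77 + (858.53) = 118.976 mGal
Bouguer slab correction = 0.04193 × 2.24 × 2782.0 = 261.29 mGal
Simple Bouguer anomaly = 118.976 − (261.29) = -142.314 mGal
Complete Bouguer anomaly = -142.314 + 3.52 = -138.794 mGal

-138.8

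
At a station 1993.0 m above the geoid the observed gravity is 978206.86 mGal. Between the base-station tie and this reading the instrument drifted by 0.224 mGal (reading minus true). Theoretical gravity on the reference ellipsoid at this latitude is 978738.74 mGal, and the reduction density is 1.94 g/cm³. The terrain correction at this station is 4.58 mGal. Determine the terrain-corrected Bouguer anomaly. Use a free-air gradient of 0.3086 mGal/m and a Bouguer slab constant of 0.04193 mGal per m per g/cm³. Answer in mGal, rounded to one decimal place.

-74.6

Drift-corrected reading = 978206.86 − (0.224) = 978206.636 mGal
Free-air correction = 0.3086 × 1993.0 = 615.04 mGal
Free-air anomaly = 978206.636 − 978738.74 + (615.04) = 82.936 mGal
Bouguer slab correction = 0.04193 × 1.94 × 1993.0 = 162.12 mGal
Simple Bouguer anomaly = 82.936 − (162.12) = -79.184 mGal
Complete Bouguer anomaly = -79.184 + 4.58 = -74.604 mGal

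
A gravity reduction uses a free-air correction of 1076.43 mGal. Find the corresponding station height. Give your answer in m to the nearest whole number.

h = 1076.43 / 0.3086 = 3488.11 m

3488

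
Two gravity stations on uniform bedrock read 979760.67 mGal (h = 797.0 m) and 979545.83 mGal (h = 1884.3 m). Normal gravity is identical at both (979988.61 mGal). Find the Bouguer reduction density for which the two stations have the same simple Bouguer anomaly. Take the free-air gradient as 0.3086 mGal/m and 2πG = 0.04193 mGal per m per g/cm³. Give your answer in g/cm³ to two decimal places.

Δg_obs = 979545.83 − 979760.67 = -214.84 mGal over Δh = 1884.3 − 797.0 = 1087.3 m
Equal Bouguer anomalies ⇒ Δg_obs + (0.3086 − 0.04193ρ)·Δh = 0
0.3086 − 0.04193ρ = −Δg_obs/Δh = 0.19759
ρ = (0.3086 − 0.19759) / 0.04193 = 2.65 g/cm³

2.65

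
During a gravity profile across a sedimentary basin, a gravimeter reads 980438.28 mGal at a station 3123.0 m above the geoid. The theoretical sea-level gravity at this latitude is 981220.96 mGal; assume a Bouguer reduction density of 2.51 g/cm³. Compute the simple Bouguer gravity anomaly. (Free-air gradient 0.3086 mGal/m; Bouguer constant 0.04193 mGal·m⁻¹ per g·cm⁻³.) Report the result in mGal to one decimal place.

Free-air correction = 0.3086 × 3123.0 = 963.76 mGal
Free-air anomaly = 980438.28 − 981220.96 + (963.76) = 181.08 mGal
Bouguer slab correction = 0.04193 × 2.51 × 3123.0 = 328.68 mGal
Simple Bouguer anomaly = 181.08 − (328.68) = -147.60 mGal

-147.6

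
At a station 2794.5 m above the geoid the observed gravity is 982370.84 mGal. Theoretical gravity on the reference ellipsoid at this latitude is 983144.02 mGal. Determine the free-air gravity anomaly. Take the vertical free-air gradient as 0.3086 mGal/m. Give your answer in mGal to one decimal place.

Free-air correction = 0.3086 × 2794.5 = 862.38 mGal
Free-air anomaly = 982370.84 − 983144.02 + (862.38) = 89.20 mGal

89.2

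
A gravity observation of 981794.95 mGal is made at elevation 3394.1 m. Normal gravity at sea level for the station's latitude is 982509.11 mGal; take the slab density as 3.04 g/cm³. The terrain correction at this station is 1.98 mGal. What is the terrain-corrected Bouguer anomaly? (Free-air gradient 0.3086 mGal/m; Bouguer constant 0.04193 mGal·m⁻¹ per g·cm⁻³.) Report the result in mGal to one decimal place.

Free-air correction = 0.3086 × 3394.1 = 1047.42 mGal
Free-air anomaly = 981794.95 − 982509.11 + (1047.42) = 333.26 mGal
Bouguer slab correction = 0.04193 × 3.04 × 3394.1 = 432.64 mGal
Simple Bouguer anomaly = 333.26 − (432.64) = -99.38 mGal
Complete Bouguer anomaly = -99.38 + 1.98 = -97.40 mGal

-97.4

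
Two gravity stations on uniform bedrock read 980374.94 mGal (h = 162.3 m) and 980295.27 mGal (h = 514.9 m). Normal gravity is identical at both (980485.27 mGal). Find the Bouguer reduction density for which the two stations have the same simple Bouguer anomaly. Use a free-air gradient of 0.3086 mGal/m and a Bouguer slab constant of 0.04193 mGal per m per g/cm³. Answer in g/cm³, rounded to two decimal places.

1.97

Δg_obs = 980295.27 − 980374.94 = -79.67 mGal over Δh = 514.9 − 162.3 = 352.6 m
Equal Bouguer anomalies ⇒ Δg_obs + (0.3086 − 0.04193ρ)·Δh = 0
0.3086 − 0.04193ρ = −Δg_obs/Δh = 0.22595
ρ = (0.3086 − 0.22595) / 0.04193 = 1.97 g/cm³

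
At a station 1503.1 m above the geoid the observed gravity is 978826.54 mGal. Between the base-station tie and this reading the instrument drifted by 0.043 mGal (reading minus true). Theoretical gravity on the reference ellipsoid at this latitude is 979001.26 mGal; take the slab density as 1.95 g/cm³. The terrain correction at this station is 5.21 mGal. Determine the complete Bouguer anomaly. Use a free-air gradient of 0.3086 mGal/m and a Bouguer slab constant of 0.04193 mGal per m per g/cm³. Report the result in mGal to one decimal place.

Drift-corrected reading = 978826.54 − (0.043) = 978826.497 mGal
Free-air correction = 0.3086 × 1503.1 = 463.86 mGal
Free-air anomaly = 978826.497 − 979001.26 + (463.86) = 289.097 mGal
Bouguer slab correction = 0.04193 × 1.95 × 1503.1 = 122.90 mGal
Simple Bouguer anomaly = 289.097 − (122.90) = 166.197 mGal
Complete Bouguer anomaly = 166.197 + 5.21 = 171.407 mGal

171.4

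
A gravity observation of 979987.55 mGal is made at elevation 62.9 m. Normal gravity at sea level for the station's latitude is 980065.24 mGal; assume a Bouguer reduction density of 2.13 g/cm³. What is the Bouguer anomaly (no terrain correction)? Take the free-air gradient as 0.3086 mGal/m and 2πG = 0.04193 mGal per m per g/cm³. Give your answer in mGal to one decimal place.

-63.9

Free-air correction = 0.3086 × 62.9 = 19.41 mGal
Free-air anomaly = 979987.55 − 980065.24 + (19.41) = -58.28 mGal
Bouguer slab correction = 0.04193 × 2.13 × 62.9 = 5.62 mGal
Simple Bouguer anomaly = -58.28 − (5.62) = -63.90 mGal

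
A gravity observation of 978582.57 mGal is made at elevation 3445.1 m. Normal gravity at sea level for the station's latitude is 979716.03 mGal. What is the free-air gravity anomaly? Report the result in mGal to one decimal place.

Free-air correction = 0.3086 × 3445.1 = 1063.16 mGal
Free-air anomaly = 978582.57 − 979716.03 + (1063.16) = -70.30 mGal

-70.3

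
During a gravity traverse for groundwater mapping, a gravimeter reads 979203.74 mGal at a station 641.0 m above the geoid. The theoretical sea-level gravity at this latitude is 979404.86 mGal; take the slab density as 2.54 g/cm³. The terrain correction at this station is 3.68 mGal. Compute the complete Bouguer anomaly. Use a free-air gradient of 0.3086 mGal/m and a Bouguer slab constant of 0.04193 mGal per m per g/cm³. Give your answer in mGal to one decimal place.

Free-air correction = 0.3086 × 641.0 = 197.81 mGal
Free-air anomaly = 979203.74 − 979404.86 + (197.81) = -3.31 mGal
Bouguer slab correction = 0.04193 × 2.54 × 641.0 = 68.27 mGal
Simple Bouguer anomaly = -3.31 − (68.27) = -71.58 mGal
Complete Bouguer anomaly = -71.58 + 3.68 = -67.90 mGal

-67.9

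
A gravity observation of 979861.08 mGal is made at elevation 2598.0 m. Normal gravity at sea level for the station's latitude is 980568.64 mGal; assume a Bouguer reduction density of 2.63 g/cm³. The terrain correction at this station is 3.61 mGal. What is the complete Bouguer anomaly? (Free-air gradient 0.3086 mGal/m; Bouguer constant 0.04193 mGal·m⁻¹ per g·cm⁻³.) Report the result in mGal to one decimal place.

-188.7

Free-air correction = 0.3086 × 2598.0 = 801.74 mGal
Free-air anomaly = 979861.08 − 980568.64 + (801.74) = 94.18 mGal
Bouguer slab correction = 0.04193 × 2.63 × 2598.0 = 286.50 mGal
Simple Bouguer anomaly = 94.18 − (286.50) = -192.32 mGal
Complete Bouguer anomaly = -192.32 + 3.61 = -188.71 mGal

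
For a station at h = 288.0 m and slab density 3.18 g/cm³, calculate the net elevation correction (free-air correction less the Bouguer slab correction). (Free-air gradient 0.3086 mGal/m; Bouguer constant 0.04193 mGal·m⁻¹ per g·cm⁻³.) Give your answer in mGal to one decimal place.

50.5

Combined gradient = 0.3086 − 0.04193 × 3.18 = 0.1752626 mGal/m
Combined elevation correction = 0.1752626 × 288.0 = 50.5 mGal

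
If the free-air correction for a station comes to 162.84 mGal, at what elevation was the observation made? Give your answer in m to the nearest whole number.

528

h = 162.84 / 0.3086 = 527.67 m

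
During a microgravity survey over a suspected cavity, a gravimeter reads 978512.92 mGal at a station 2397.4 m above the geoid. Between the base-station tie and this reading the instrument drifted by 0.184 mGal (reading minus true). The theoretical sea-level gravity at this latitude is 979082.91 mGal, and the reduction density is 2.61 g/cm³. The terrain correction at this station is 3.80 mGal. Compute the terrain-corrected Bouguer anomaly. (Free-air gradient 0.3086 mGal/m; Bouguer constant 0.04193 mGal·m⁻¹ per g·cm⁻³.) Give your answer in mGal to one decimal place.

Drift-corrected reading = 978512.92 − (0.184) = 978512.736 mGal
Free-air correction = 0.3086 × 2397.4 = 739.84 mGal
Free-air anomaly = 978512.736 − 979082.91 + (739.84) = 169.666 mGal
Bouguer slab correction = 0.04193 × 2.61 × 2397.4 = 262.36 mGal
Simple Bouguer anomaly = 169.666 − (262.36) = -92.694 mGal
Complete Bouguer anomaly = -92.694 + 3.80 = -88.894 mGal

-88.9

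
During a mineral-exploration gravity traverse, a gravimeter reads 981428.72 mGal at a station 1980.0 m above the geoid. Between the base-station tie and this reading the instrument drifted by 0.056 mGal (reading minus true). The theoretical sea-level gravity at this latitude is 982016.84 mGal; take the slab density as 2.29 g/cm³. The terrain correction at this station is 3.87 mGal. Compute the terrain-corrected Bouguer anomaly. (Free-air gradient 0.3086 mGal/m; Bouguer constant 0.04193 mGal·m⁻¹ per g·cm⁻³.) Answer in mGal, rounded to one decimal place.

Drift-corrected reading = 981428.72 − (0.056) = 981428.664 mGal
Free-air correction = 0.3086 × 1980.0 = 611.03 mGal
Free-air anomaly = 981428.664 − 982016.84 + (611.03) = 22.854 mGal
Bouguer slab correction = 0.04193 × 2.29 × 1980.0 = 190.12 mGal
Simple Bouguer anomaly = 22.854 − (190.12) = -167.266 mGal
Complete Bouguer anomaly = -167.266 + 3.87 = -163.396 mGal

-163.4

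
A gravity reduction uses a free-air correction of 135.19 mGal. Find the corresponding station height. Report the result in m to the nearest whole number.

438

h = 135.19 / 0.3086 = 438.08 m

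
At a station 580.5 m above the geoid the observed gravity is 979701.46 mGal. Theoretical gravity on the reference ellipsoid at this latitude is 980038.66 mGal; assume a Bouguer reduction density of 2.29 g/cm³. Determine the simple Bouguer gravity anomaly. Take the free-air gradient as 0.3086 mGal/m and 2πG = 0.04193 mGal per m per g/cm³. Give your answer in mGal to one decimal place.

Free-air correction = 0.3086 × 580.5 = 179.14 mGal
Free-air anomaly = 979701.46 − 980038.66 + (179.14) = -158.06 mGal
Bouguer slab correction = 0.04193 × 2.29 × 580.5 = 55.74 mGal
Simple Bouguer anomaly = -158.06 − (55.74) = -213.80 mGal

-213.8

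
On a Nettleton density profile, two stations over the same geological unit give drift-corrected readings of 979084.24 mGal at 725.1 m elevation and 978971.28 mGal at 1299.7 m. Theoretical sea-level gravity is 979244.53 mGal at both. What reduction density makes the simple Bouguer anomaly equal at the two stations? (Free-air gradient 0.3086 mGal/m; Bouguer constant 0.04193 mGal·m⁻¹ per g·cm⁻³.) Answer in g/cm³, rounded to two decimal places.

2.67

Δg_obs = 978971.28 − 979084.24 = -112.96 mGal over Δh = 1299.7 − 725.1 = 574.6 m
Equal Bouguer anomalies ⇒ Δg_obs + (0.3086 − 0.04193ρ)·Δh = 0
0.3086 − 0.04193ρ = −Δg_obs/Δh = 0.19659
ρ = (0.3086 − 0.19659) / 0.04193 = 2.67 g/cm³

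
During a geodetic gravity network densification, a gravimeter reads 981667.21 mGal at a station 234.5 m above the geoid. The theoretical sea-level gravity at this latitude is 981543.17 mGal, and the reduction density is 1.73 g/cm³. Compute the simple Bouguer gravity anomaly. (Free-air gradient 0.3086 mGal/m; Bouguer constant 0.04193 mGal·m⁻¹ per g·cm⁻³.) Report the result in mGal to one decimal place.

179.4

Free-air correction = 0.3086 × 234.5 = 72.37 mGal
Free-air anomaly = 981667.21 − 981543.17 + (72.37) = 196.41 mGal
Bouguer slab correction = 0.04193 × 1.73 × 234.5 = 17.01 mGal
Simple Bouguer anomaly = 196.41 − (17.01) = 179.40 mGal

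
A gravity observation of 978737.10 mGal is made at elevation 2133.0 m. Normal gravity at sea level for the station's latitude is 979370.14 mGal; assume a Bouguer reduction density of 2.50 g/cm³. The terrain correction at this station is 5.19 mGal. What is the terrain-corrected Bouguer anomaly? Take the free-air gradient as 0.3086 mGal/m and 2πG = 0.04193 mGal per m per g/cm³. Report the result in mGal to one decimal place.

Free-air correction = 0.3086 × 2133.0 = 658.24 mGal
Free-air anomaly = 978737.10 − 979370.14 + (658.24) = 25.20 mGal
Bouguer slab correction = 0.04193 × 2.50 × 2133.0 = 223.59 mGal
Simple Bouguer anomaly = 25.20 − (223.59) = -198.39 mGal
Complete Bouguer anomaly = -198.39 + 5.19 = -193.20 mGal

-193.2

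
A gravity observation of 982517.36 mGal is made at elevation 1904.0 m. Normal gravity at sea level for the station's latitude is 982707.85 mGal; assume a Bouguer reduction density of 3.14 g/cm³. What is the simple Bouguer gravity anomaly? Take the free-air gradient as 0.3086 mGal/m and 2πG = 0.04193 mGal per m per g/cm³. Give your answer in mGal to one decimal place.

146.4

Free-air correction = 0.3086 × 1904.0 = 587.57 mGal
Free-air anomaly = 982517.36 − 982707.85 + (587.57) = 397.08 mGal
Bouguer slab correction = 0.04193 × 3.14 × 1904.0 = 250.68 mGal
Simple Bouguer anomaly = 397.08 − (250.68) = 146.40 mGal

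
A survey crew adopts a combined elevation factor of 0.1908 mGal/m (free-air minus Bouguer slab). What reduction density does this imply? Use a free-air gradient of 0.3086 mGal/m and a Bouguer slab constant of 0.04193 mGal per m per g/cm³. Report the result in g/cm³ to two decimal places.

2.81

0.1908 = 0.3086 − 0.04193 × ρ
ρ = (0.3086 − 0.1908) / 0.04193 = 2.81 g/cm³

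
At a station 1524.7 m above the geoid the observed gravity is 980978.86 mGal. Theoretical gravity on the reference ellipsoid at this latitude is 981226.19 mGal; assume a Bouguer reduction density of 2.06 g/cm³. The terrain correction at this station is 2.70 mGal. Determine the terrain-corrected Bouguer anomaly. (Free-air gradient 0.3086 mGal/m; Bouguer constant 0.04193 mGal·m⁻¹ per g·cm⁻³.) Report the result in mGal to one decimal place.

94.2

Free-air correction = 0.3086 × 1524.7 = 470.52 mGal
Free-air anomaly = 980978.86 − 981226.19 + (470.52) = 223.19 mGal
Bouguer slab correction = 0.04193 × 2.06 × 1524.7 = 131.70 mGal
Simple Bouguer anomaly = 223.19 − (131.70) = 91.49 mGal
Complete Bouguer anomaly = 91.49 + 2.70 = 94.19 mGal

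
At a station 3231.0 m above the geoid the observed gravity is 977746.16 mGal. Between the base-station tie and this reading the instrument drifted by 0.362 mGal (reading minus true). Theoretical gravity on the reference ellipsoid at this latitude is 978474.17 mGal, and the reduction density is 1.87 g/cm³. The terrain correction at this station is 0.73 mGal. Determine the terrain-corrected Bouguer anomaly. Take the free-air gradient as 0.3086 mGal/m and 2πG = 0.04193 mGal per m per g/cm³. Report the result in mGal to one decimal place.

Drift-corrected reading = 977746.16 − (0.362) = 977745.798 mGal
Free-air correction = 0.3086 × 3231.0 = 997.09 mGal
Free-air anomaly = 977745.798 − 978474.17 + (997.09) = 268.718 mGal
Bouguer slab correction = 0.04193 × 1.87 × 3231.0 = 253.34 mGal
Simple Bouguer anomaly = 268.718 − (253.34) = 15.378 mGal
Complete Bouguer anomaly = 15.378 + 0.73 = 16.108 mGal

16.1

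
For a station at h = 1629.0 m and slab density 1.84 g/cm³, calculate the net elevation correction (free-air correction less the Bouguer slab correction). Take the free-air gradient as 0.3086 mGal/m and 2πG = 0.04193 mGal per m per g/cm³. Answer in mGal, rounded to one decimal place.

377.0

Combined gradient = 0.3086 − 0.04193 × 1.84 = 0.2314488 mGal/m
Combined elevation correction = 0.2314488 × 1629.0 = 377.0 mGal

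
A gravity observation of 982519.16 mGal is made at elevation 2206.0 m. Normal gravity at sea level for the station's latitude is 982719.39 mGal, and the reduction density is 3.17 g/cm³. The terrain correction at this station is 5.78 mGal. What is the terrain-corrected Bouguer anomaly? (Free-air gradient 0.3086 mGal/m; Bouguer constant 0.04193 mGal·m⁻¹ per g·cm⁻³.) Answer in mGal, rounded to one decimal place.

Free-air correction = 0.3086 × 2206.0 = 680.77 mGal
Free-air anomaly = 982519.16 − 982719.39 + (680.77) = 480.54 mGal
Bouguer slab correction = 0.04193 × 3.17 × 2206.0 = 293.22 mGal
Simple Bouguer anomaly = 480.54 − (293.22) = 187.32 mGal
Complete Bouguer anomaly = 187.32 + 5.78 = 193.10 mGal

193.1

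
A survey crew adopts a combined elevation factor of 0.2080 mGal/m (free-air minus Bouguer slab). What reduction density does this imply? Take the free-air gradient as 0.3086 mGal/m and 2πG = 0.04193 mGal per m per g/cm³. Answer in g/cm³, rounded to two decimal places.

2.40

0.2080 = 0.3086 − 0.04193 × ρ
ρ = (0.3086 − 0.2080) / 0.04193 = 2.40 g/cm³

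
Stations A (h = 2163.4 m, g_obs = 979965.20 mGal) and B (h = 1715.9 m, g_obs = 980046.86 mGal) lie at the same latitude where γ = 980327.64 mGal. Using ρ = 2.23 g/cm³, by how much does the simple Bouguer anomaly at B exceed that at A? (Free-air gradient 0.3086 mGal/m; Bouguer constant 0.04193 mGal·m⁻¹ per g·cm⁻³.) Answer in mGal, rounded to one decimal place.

-14.6

Δg_SB(A) = 979965.20 − 980327.64 + 0.3086×2163.4 − 0.04193×2.23×2163.4 = 102.90 mGal
Δg_SB(B) = 980046.86 − 980327.64 + 0.3086×1715.9 − 0.04193×2.23×1715.9 = 88.30 mGal
Difference = 88.30 − (102.90) = -14.60 mGal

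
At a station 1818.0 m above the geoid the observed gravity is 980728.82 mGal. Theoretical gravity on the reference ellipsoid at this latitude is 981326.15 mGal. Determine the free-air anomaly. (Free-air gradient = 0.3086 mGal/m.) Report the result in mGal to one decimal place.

-36.3

Free-air correction = 0.3086 × 1818.0 = 561.03 mGal
Free-air anomaly = 980728.82 − 981326.15 + (561.03) = -36.30 mGal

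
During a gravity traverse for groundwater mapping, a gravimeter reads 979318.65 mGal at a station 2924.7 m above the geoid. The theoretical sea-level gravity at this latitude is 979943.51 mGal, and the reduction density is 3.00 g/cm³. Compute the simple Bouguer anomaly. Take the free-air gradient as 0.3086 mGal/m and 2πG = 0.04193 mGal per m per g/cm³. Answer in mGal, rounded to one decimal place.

-90.2

Free-air correction = 0.3086 × 2924.7 = 902.56 mGal
Free-air anomaly = 979318.65 − 979943.51 + (902.56) = 277.70 mGal
Bouguer slab correction = 0.04193 × 3.00 × 2924.7 = 367.90 mGal
Simple Bouguer anomaly = 277.70 − (367.90) = -90.20 mGal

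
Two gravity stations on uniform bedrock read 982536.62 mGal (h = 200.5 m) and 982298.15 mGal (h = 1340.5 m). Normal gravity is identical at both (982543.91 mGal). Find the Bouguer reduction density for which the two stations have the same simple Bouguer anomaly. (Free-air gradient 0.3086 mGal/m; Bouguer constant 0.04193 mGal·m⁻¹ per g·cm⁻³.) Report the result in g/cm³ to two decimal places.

2.37

Δg_obs = 982298.15 − 982536.62 = -238.47 mGal over Δh = 1340.5 − 200.5 = 1140.0 m
Equal Bouguer anomalies ⇒ Δg_obs + (0.3086 − 0.04193ρ)·Δh = 0
0.3086 − 0.04193ρ = −Δg_obs/Δh = 0.20918
ρ = (0.3086 − 0.20918) / 0.04193 = 2.37 g/cm³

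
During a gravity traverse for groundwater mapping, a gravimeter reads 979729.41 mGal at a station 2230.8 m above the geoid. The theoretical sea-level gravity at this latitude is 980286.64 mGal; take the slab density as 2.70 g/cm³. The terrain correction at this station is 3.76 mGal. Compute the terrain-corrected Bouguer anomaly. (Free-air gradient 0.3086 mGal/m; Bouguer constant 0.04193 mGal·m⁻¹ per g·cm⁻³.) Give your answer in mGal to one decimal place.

Free-air correction = 0.3086 × 2230.8 = 688.42 mGal
Free-air anomaly = 979729.41 − 980286.64 + (688.42) = 131.19 mGal
Bouguer slab correction = 0.04193 × 2.70 × 2230.8 = 252.55 mGal
Simple Bouguer anomaly = 131.19 − (252.55) = -121.36 mGal
Complete Bouguer anomaly = -121.36 + 3.76 = -117.60 mGal

-117.6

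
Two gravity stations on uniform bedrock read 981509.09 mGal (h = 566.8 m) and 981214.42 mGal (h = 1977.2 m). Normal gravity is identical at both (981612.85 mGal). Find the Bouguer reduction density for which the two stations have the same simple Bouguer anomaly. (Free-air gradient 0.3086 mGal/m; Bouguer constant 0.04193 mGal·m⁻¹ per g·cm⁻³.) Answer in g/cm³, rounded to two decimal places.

Δg_obs = 981214.42 − 981509.09 = -294.67 mGal over Δh = 1977.2 − 566.8 = 1410.4 m
Equal Bouguer anomalies ⇒ Δg_obs + (0.3086 − 0.04193ρ)·Δh = 0
0.3086 − 0.04193ρ = −Δg_obs/Δh = 0.20893
ρ = (0.3086 − 0.20893) / 0.04193 = 2.38 g/cm³

2.38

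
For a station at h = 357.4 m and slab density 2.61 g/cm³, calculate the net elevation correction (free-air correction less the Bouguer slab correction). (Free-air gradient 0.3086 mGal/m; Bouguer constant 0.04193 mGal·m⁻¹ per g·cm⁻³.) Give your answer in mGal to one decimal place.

71.2

Combined gradient = 0.3086 − 0.04193 × 2.61 = 0.1991627 mGal/m
Combined elevation correction = 0.1991627 × 357.4 = 71.2 mGal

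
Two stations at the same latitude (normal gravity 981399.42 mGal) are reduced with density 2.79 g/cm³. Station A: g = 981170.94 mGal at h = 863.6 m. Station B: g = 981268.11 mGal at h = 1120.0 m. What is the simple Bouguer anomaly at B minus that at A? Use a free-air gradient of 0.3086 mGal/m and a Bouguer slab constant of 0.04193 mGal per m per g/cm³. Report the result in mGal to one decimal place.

Δg_SB(A) = 981170.94 − 981399.42 + 0.3086×863.6 − 0.04193×2.79×863.6 = -63.00 mGal
Δg_SB(B) = 981268.11 − 981399.42 + 0.3086×1120.0 − 0.04193×2.79×1120.0 = 83.30 mGal
Difference = 83.30 − (-63.00) = 146.30 mGal

146.3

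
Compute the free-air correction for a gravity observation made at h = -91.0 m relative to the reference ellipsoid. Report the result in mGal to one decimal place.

-28.1

Free-air correction = 0.3086 × -91.0 = -28.1 mGal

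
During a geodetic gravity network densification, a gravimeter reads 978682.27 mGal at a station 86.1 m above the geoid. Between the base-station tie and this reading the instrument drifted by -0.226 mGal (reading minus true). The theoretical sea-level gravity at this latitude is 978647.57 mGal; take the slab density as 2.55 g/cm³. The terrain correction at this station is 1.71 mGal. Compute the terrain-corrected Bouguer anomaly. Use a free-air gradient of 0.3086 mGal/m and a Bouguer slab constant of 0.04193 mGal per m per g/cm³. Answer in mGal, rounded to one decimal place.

54.0

Drift-corrected reading = 978682.27 − (-0.226) = 978682.496 mGal
Free-air correction = 0.3086 × 86.1 = 26.57 mGal
Free-air anomaly = 978682.496 − 978647.57 + (26.57) = 61.496 mGal
Bouguer slab correction = 0.04193 × 2.55 × 86.1 = 9.21 mGal
Simple Bouguer anomaly = 61.496 − (9.21) = 52.286 mGal
Complete Bouguer anomaly = 52.286 + 1.71 = 53.996 mGal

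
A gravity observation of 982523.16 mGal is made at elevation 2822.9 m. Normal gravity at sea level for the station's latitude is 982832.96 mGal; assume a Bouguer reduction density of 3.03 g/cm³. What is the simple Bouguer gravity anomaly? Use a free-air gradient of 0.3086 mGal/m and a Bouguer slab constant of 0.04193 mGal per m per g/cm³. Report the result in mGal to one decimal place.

202.7

Free-air correction = 0.3086 × 2822.9 = 871.15 mGal
Free-air anomaly = 982523.16 − 982832.96 + (871.15) = 561.35 mGal
Bouguer slab correction = 0.04193 × 3.03 × 2822.9 = 358.64 mGal
Simple Bouguer anomaly = 561.35 − (358.64) = 202.71 mGal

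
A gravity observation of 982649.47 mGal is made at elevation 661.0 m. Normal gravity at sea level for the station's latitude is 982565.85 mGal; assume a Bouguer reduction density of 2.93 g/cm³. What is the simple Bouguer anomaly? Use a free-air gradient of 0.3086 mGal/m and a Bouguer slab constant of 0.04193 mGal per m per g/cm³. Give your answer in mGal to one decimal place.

206.4

Free-air correction = 0.3086 × 661.0 = 203.98 mGal
Free-air anomaly = 982649.47 − 982565.85 + (203.98) = 287.60 mGal
Bouguer slab correction = 0.04193 × 2.93 × 661.0 = 81.21 mGal
Simple Bouguer anomaly = 287.60 − (81.21) = 206.39 mGal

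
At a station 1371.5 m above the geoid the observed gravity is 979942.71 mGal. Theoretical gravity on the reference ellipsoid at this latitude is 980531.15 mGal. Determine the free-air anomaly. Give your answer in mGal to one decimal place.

-165.2

Free-air correction = 0.3086 × 1371.5 = 423.24 mGal
Free-air anomaly = 979942.71 − 980531.15 + (423.24) = -165.20 mGal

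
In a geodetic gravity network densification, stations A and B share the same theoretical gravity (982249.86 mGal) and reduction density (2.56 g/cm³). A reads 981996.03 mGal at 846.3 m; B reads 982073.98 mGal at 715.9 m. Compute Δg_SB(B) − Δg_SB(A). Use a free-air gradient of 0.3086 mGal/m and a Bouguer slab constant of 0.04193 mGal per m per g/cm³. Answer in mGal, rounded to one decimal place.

Δg_SB(A) = 981996.03 − 982249.86 + 0.3086×846.3 − 0.04193×2.56×846.3 = -83.50 mGal
Δg_SB(B) = 982073.98 − 982249.86 + 0.3086×715.9 − 0.04193×2.56×715.9 = -31.80 mGal
Difference = -31.80 − (-83.50) = 51.70 mGal

51.7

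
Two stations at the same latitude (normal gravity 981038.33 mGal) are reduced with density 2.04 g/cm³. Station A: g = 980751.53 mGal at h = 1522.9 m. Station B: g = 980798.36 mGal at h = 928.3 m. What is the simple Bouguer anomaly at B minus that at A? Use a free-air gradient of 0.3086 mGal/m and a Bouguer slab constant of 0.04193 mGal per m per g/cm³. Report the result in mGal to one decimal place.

Δg_SB(A) = 980751.53 − 981038.33 + 0.3086×1522.9 − 0.04193×2.04×1522.9 = 52.90 mGal
Δg_SB(B) = 980798.36 − 981038.33 + 0.3086×928.3 − 0.04193×2.04×928.3 = -32.90 mGal
Difference = -32.90 − (52.90) = -85.80 mGal

-85.8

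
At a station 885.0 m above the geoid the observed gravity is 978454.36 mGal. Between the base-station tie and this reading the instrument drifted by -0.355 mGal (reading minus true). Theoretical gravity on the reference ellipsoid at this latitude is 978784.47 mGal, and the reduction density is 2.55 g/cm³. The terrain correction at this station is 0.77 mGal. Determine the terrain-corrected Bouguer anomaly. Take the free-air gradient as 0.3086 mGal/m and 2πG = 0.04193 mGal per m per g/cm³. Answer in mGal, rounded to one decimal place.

Drift-corrected reading = 978454.36 − (-0.355) = 978454.715 mGal
Free-air correction = 0.3086 × 885.0 = 273.11 mGal
Free-air anomaly = 978454.715 − 978784.47 + (273.11) = -56.645 mGal
Bouguer slab correction = 0.04193 × 2.55 × 885.0 = 94.63 mGal
Simple Bouguer anomaly = -56.645 − (94.63) = -151.275 mGal
Complete Bouguer anomaly = -151.275 + 0.77 = -150.505 mGal

-150.5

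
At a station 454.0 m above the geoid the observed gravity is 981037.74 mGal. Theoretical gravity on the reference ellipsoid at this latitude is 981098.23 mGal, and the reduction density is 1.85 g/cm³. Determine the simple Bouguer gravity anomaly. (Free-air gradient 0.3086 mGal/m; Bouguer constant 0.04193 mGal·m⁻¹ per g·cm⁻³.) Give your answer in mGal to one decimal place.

44.4

Free-air correction = 0.3086 × 454.0 = 140.10 mGal
Free-air anomaly = 981037.74 − 981098.23 + (140.10) = 79.61 mGal
Bouguer slab correction = 0.04193 × 1.85 × 454.0 = 35.22 mGal
Simple Bouguer anomaly = 79.61 − (35.22) = 44.39 mGal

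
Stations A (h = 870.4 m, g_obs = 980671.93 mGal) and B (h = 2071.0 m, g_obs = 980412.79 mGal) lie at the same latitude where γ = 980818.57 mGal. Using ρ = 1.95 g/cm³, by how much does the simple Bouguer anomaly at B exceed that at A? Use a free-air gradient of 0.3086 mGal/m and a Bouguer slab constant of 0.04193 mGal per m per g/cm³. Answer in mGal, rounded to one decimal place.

13.2

Δg_SB(A) = 980671.93 − 980818.57 + 0.3086×870.4 − 0.04193×1.95×870.4 = 50.80 mGal
Δg_SB(B) = 980412.79 − 980818.57 + 0.3086×2071.0 − 0.04193×1.95×2071.0 = 64.00 mGal
Difference = 64.00 − (50.80) = 13.20 mGal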